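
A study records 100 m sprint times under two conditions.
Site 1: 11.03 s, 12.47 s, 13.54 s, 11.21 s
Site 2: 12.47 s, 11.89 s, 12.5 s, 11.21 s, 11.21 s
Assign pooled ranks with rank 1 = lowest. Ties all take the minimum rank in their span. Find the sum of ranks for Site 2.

23

Sorted (ascending): 11.03, 11.21, 11.21, 11.21, 11.89, 12.47, 12.47, 12.5, 13.54
The 3 values of 11.21 occupy positions 2–4 → each gets rank 2.
The 2 values of 12.47 occupy positions 6–7 → each gets rank 6.
Site 2 values → pooled ranks: 12.47→6, 11.89→5, 12.5→8, 11.21→2, 11.21→2
Rank sum = 6 + 5 + 8 + 2 + 2 = 23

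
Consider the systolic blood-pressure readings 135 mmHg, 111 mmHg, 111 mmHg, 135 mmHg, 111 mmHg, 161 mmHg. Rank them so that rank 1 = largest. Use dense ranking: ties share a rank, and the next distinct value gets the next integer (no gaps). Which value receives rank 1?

Sorted (descending): 161, 135, 135, 111, 111, 111
The 2 values of 135 share dense rank 2.
The 3 values of 111 share dense rank 3.
Remaining distinct values take the next consecutive integers.
Rank 1 → value 161.

161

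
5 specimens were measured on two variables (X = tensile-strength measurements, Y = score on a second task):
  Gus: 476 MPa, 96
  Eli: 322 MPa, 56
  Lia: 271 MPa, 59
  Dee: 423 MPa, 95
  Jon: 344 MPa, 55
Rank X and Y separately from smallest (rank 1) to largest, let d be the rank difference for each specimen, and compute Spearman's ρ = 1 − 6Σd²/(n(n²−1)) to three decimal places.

0.600

Ranks of variable 1: 5, 2, 1, 4, 3
Ranks of variable 2: 5, 2, 3, 4, 1
d = r₁ − r₂: 0, 0, -2, 0, 2
d²: 0, 0, 4, 0, 4; Σd² = 8
ρ = 1 − 6·8/(5·24) = 1 − 48/120 = 0.600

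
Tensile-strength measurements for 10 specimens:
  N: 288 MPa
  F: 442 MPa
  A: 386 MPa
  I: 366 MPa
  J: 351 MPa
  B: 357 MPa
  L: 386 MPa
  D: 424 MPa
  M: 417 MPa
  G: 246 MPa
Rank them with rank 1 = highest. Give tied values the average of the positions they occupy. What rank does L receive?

4.5

Sorted (descending): 442, 424, 417, 386, 386, 366, 357, 351, 288, 246
The 2 values of 386 occupy positions 4–5 → average rank (4+5)/2 = 4.5.
L has value 386 MPa → rank 4.5.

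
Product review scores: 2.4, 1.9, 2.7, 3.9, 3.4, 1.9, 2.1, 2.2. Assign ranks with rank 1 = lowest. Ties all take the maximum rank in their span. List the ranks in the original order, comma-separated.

5, 2, 6, 8, 7, 2, 3, 4

Sorted (ascending): 1.9, 1.9, 2.1, 2.2, 2.4, 2.7, 3.4, 3.9
The 2 values of 1.9 occupy positions 1–2 → each gets rank 2.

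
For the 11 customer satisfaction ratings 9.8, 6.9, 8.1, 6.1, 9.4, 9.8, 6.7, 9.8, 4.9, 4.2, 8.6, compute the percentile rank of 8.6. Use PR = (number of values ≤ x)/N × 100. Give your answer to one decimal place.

63.6

N = 11.
Strictly below 8.6: 6. Equal to 8.6: 1.
PR = 7/11 × 100 = 63.6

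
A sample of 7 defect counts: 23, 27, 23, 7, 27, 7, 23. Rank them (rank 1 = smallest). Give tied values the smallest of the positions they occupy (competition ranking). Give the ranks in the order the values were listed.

Sorted (ascending): 7, 7, 23, 23, 23, 27, 27
The 2 values of 7 occupy positions 1–2 → each gets rank 1.
The 3 values of 23 occupy positions 3–5 → each gets rank 3.
The 2 values of 27 occupy positions 6–7 → each gets rank 6.

3, 6, 3, 1, 6, 1, 3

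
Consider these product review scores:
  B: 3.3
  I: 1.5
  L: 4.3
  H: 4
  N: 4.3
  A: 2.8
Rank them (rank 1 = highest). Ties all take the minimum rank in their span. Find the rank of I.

Sorted (descending): 4.3, 4.3, 4, 3.3, 2.8, 1.5
The 2 values of 4.3 occupy positions 1–2 → each gets rank 1.
I has value 1.5 → rank 6.

6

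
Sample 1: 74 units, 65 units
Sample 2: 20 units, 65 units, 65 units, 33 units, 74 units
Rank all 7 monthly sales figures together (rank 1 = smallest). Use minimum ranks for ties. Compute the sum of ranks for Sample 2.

Sorted (ascending): 20, 33, 65, 65, 65, 74, 74
The 3 values of 65 occupy positions 3–5 → each gets rank 3.
The 2 values of 74 occupy positions 6–7 → each gets rank 6.
Sample 2 values → pooled ranks: 20→1, 65→3, 65→3, 33→2, 74→6
Rank sum = 1 + 3 + 3 + 2 + 6 = 15

15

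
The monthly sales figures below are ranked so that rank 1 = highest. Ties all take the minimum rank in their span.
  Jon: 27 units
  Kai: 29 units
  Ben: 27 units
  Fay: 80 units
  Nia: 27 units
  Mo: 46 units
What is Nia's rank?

4

Sorted (descending): 80, 46, 29, 27, 27, 27
The 3 values of 27 occupy positions 4–6 → each gets rank 4.
Nia has value 27 units → rank 4.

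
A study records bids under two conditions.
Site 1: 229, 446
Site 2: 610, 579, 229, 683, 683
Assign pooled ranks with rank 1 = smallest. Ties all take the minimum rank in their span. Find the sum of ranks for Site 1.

Sorted (ascending): 229, 229, 446, 579, 610, 683, 683
The 2 values of 229 occupy positions 1–2 → each gets rank 1.
The 2 values of 683 occupy positions 6–7 → each gets rank 6.
Site 1 values → pooled ranks: 229→1, 446→3
Rank sum = 1 + 3 = 4

4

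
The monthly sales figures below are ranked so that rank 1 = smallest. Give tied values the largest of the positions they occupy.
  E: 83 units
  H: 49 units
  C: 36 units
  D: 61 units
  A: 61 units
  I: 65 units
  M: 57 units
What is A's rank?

5

Sorted (ascending): 36, 49, 57, 61, 61, 65, 83
The 2 values of 61 occupy positions 4–5 → each gets rank 5.
A has value 61 units → rank 5.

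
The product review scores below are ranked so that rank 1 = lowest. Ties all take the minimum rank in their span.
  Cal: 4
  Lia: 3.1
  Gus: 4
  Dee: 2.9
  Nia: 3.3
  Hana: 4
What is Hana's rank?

4

Sorted (ascending): 2.9, 3.1, 3.3, 4, 4, 4
The 3 values of 4 occupy positions 4–6 → each gets rank 4.
Hana has value 4 → rank 4.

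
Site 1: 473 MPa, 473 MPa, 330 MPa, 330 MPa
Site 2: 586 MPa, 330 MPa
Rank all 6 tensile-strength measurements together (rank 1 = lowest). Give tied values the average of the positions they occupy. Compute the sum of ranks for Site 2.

Sorted (ascending): 330, 330, 330, 473, 473, 586
The 3 values of 330 occupy positions 1–3 → average rank 2.
The 2 values of 473 occupy positions 4–5 → average rank (4+5)/2 = 4.5.
Site 2 values → pooled ranks: 586→6, 330→2
Rank sum = 6 + 2 = 8

8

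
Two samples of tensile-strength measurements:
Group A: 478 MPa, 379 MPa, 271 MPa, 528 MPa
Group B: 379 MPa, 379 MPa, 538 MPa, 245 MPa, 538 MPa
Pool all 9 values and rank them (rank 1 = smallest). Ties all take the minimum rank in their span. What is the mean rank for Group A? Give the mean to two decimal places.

Sorted (ascending): 245, 271, 379, 379, 379, 478, 528, 538, 538
The 3 values of 379 occupy positions 3–5 → each gets rank 3.
The 2 values of 538 occupy positions 8–9 → each gets rank 8.
Group A values → pooled ranks: 478→6, 379→3, 271→2, 528→7
Mean rank = (6 + 3 + 2 + 7) / 4 = 4.50

4.50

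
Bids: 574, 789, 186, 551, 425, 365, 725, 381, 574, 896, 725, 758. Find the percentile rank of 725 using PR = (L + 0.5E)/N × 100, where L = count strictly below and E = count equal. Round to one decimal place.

N = 12.
Strictly below 725: 7. Equal to 725: 2.
PR = (7 + 0.5·2)/12 × 100 = 66.7

66.7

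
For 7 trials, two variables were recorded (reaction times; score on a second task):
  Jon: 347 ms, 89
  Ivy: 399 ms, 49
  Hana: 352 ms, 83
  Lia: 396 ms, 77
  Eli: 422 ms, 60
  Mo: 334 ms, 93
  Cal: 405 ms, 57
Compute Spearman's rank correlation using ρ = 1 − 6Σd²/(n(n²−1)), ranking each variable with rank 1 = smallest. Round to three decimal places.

-0.857

Ranks of variable 1: 2, 5, 3, 4, 7, 1, 6
Ranks of variable 2: 6, 1, 5, 4, 3, 7, 2
d = r₁ − r₂: -4, 4, -2, 0, 4, -6, 4
d²: 16, 16, 4, 0, 16, 36, 16; Σd² = 104
ρ = 1 − 6·104/(7·48) = 1 − 624/336 = -0.857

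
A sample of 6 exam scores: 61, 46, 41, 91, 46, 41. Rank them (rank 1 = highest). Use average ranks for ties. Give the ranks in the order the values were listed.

2, 3.5, 5.5, 1, 3.5, 5.5

Sorted (descending): 91, 61, 46, 46, 41, 41
The 2 values of 46 occupy positions 3–4 → average rank (3+4)/2 = 3.5.
The 2 values of 41 occupy positions 5–6 → average rank (5+6)/2 = 5.5.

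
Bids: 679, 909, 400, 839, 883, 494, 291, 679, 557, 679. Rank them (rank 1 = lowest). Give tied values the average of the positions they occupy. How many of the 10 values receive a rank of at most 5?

4

Sorted (ascending): 291, 400, 494, 557, 679, 679, 679, 839, 883, 909
The 3 values of 679 occupy positions 5–7 → average rank 6.
Ranks ≤ 5: {1, 2, 3, 4} → 4 values.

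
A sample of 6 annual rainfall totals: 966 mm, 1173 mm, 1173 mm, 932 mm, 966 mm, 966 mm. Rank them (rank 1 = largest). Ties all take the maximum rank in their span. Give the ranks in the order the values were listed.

Sorted (descending): 1173, 1173, 966, 966, 966, 932
The 2 values of 1173 occupy positions 1–2 → each gets rank 2.
The 3 values of 966 occupy positions 3–5 → each gets rank 5.

5, 2, 2, 6, 5, 5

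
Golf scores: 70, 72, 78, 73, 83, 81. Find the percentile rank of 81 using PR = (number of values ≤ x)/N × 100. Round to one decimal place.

83.3

N = 6.
Strictly below 81: 4. Equal to 81: 1.
PR = 5/6 × 100 = 83.3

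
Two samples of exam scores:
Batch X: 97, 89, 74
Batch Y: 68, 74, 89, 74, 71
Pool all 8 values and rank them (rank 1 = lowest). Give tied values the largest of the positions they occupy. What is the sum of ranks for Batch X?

20

Sorted (ascending): 68, 71, 74, 74, 74, 89, 89, 97
The 3 values of 74 occupy positions 3–5 → each gets rank 5.
The 2 values of 89 occupy positions 6–7 → each gets rank 7.
Batch X values → pooled ranks: 97→8, 89→7, 74→5
Rank sum = 8 + 7 + 5 = 20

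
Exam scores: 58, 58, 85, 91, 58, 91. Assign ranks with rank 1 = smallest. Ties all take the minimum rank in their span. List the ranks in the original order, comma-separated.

1, 1, 4, 5, 1, 5

Sorted (ascending): 58, 58, 58, 85, 91, 91
The 3 values of 58 occupy positions 1–3 → each gets rank 1.
The 2 values of 91 occupy positions 5–6 → each gets rank 5.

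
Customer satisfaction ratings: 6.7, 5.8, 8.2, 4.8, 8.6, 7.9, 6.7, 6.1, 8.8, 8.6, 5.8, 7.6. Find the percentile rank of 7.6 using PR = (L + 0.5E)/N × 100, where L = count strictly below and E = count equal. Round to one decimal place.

N = 12.
Strictly below 7.6: 6. Equal to 7.6: 1.
PR = (6 + 0.5·1)/12 × 100 = 54.2

54.2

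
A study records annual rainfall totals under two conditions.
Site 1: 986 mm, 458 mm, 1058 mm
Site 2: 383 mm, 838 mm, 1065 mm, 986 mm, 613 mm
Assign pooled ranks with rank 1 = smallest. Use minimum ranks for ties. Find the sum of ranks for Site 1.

14

Sorted (ascending): 383, 458, 613, 838, 986, 986, 1058, 1065
The 2 values of 986 occupy positions 5–6 → each gets rank 5.
Site 1 values → pooled ranks: 986→5, 458→2, 1058→7
Rank sum = 5 + 2 + 7 = 14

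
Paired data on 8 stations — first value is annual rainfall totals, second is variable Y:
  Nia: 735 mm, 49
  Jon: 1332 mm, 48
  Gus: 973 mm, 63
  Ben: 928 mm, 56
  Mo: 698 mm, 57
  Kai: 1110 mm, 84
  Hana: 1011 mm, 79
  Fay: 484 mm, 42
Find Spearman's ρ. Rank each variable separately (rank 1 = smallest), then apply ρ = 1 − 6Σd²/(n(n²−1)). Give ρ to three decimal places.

0.429

Ranks of variable 1: 3, 8, 5, 4, 2, 7, 6, 1
Ranks of variable 2: 3, 2, 6, 4, 5, 8, 7, 1
d = r₁ − r₂: 0, 6, -1, 0, -3, -1, -1, 0
d²: 0, 36, 1, 0, 9, 1, 1, 0; Σd² = 48
ρ = 1 − 6·48/(8·63) = 1 − 288/504 = 0.429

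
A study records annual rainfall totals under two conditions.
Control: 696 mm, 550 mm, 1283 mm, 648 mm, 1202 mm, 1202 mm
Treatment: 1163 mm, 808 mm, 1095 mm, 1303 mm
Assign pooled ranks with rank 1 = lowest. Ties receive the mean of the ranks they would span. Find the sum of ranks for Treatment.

Sorted (ascending): 550, 648, 696, 808, 1095, 1163, 1202, 1202, 1283, 1303
The 2 values of 1202 occupy positions 7–8 → average rank (7+8)/2 = 7.5.
Treatment values → pooled ranks: 1163→6, 808→4, 1095→5, 1303→10
Rank sum = 6 + 4 + 5 + 10 = 25

25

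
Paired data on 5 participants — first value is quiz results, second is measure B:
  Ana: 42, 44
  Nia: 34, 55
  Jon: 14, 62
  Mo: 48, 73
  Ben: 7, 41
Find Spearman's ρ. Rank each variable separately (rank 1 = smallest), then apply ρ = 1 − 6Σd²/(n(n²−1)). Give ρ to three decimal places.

Ranks of variable 1: 4, 3, 2, 5, 1
Ranks of variable 2: 2, 3, 4, 5, 1
d = r₁ − r₂: 2, 0, -2, 0, 0
d²: 4, 0, 4, 0, 0; Σd² = 8
ρ = 1 − 6·8/(5·24) = 1 − 48/120 = 0.600

0.600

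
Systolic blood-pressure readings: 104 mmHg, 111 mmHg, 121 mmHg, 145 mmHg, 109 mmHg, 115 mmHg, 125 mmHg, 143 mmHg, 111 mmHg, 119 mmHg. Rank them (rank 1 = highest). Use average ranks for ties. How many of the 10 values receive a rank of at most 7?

Sorted (descending): 145, 143, 125, 121, 119, 115, 111, 111, 109, 104
The 2 values of 111 occupy positions 7–8 → average rank (7+8)/2 = 7.5.
Ranks ≤ 7: {1, 2, 3, 4, 5, 6} → 6 values.

6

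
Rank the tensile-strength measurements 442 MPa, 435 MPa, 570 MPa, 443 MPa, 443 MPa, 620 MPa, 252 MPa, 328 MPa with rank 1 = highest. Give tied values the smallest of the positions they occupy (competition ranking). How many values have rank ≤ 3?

Sorted (descending): 620, 570, 443, 443, 442, 435, 328, 252
The 2 values of 443 occupy positions 3–4 → each gets rank 3.
Ranks ≤ 3: {1, 2, 3, 3} → 4 values.

4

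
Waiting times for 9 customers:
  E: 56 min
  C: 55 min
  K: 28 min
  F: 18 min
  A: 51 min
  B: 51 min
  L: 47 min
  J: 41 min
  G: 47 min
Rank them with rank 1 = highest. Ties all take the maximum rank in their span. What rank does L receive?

Sorted (descending): 56, 55, 51, 51, 47, 47, 41, 28, 18
The 2 values of 51 occupy positions 3–4 → each gets rank 4.
The 2 values of 47 occupy positions 5–6 → each gets rank 6.
L has value 47 min → rank 6.

6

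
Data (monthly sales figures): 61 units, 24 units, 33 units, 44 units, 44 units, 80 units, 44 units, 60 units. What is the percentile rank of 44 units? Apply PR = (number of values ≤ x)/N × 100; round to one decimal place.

62.5

N = 8.
Strictly below 44: 2. Equal to 44: 3.
PR = 5/8 × 100 = 62.5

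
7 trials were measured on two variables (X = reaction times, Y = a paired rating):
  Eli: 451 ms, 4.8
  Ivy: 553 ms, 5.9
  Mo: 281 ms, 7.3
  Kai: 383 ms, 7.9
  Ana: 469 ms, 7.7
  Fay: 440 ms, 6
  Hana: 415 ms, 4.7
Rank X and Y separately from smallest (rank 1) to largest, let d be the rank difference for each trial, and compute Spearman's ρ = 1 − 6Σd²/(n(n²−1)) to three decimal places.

Ranks of variable 1: 5, 7, 1, 2, 6, 4, 3
Ranks of variable 2: 2, 3, 5, 7, 6, 4, 1
d = r₁ − r₂: 3, 4, -4, -5, 0, 0, 2
d²: 9, 16, 16, 25, 0, 0, 4; Σd² = 70
ρ = 1 − 6·70/(7·48) = 1 − 420/336 = -0.250

-0.250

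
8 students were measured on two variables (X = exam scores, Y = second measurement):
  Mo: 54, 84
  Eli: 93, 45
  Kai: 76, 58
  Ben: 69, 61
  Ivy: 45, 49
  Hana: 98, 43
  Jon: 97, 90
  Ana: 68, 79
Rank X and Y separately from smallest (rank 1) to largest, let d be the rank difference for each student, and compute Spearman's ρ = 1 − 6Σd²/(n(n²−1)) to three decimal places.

-0.262

Ranks of variable 1: 2, 6, 5, 4, 1, 8, 7, 3
Ranks of variable 2: 7, 2, 4, 5, 3, 1, 8, 6
d = r₁ − r₂: -5, 4, 1, -1, -2, 7, -1, -3
d²: 25, 16, 1, 1, 4, 49, 1, 9; Σd² = 106
ρ = 1 − 6·106/(8·63) = 1 − 636/504 = -0.262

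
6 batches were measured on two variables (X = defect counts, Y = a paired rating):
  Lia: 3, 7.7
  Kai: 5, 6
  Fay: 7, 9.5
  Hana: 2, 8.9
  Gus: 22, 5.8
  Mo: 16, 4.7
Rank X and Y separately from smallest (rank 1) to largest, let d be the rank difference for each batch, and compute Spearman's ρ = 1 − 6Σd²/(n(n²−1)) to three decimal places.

Ranks of variable 1: 2, 3, 4, 1, 6, 5
Ranks of variable 2: 4, 3, 6, 5, 2, 1
d = r₁ − r₂: -2, 0, -2, -4, 4, 4
d²: 4, 0, 4, 16, 16, 16; Σd² = 56
ρ = 1 − 6·56/(6·35) = 1 − 336/210 = -0.600

-0.600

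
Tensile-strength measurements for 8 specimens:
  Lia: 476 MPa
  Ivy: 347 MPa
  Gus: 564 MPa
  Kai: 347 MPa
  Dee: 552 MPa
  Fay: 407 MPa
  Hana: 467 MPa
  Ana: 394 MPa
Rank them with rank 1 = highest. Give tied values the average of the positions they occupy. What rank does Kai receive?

7.5

Sorted (descending): 564, 552, 476, 467, 407, 394, 347, 347
The 2 values of 347 occupy positions 7–8 → average rank (7+8)/2 = 7.5.
Kai has value 347 MPa → rank 7.5.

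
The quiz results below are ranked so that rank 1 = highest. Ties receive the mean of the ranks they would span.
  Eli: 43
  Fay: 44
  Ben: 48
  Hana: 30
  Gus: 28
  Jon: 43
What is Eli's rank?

Sorted (descending): 48, 44, 43, 43, 30, 28
The 2 values of 43 occupy positions 3–4 → average rank (3+4)/2 = 3.5.
Eli has value 43 → rank 3.5.

3.5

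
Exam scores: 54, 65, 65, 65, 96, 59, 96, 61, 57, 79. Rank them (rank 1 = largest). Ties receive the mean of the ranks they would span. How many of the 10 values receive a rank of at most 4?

3

Sorted (descending): 96, 96, 79, 65, 65, 65, 61, 59, 57, 54
The 2 values of 96 occupy positions 1–2 → average rank (1+2)/2 = 1.5.
The 3 values of 65 occupy positions 4–6 → average rank 5.
Ranks ≤ 4: {1.5, 1.5, 3} → 3 values.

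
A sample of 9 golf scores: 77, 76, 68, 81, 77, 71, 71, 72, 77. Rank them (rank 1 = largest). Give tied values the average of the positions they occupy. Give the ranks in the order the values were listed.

3, 5, 9, 1, 3, 7.5, 7.5, 6, 3

Sorted (descending): 81, 77, 77, 77, 76, 72, 71, 71, 68
The 3 values of 77 occupy positions 2–4 → average rank 3.
The 2 values of 71 occupy positions 7–8 → average rank (7+8)/2 = 7.5.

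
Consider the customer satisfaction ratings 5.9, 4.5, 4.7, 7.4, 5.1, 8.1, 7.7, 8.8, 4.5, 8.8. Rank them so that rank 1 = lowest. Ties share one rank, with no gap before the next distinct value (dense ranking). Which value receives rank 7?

Sorted (ascending): 4.5, 4.5, 4.7, 5.1, 5.9, 7.4, 7.7, 8.1, 8.8, 8.8
The 2 values of 4.5 share dense rank 1.
The 2 values of 8.8 share dense rank 8.
Remaining distinct values take the next consecutive integers.
Rank 7 → value 8.1.

8.1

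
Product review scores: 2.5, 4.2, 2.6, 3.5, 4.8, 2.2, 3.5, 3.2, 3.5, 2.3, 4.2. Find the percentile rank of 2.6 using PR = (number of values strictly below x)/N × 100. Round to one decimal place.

27.3

N = 11.
Strictly below 2.6: 3. Equal to 2.6: 1.
PR = 3/11 × 100 = 27.3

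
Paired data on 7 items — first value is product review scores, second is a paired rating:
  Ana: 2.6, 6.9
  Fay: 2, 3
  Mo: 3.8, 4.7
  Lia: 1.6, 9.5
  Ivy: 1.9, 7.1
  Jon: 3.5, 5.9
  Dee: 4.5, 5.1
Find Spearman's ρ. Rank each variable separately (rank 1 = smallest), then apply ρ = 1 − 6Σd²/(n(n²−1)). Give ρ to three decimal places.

Ranks of variable 1: 4, 3, 6, 1, 2, 5, 7
Ranks of variable 2: 5, 1, 2, 7, 6, 4, 3
d = r₁ − r₂: -1, 2, 4, -6, -4, 1, 4
d²: 1, 4, 16, 36, 16, 1, 16; Σd² = 90
ρ = 1 − 6·90/(7·48) = 1 − 540/336 = -0.607

-0.607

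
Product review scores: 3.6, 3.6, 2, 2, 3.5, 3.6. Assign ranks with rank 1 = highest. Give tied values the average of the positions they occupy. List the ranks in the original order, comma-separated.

2, 2, 5.5, 5.5, 4, 2

Sorted (descending): 3.6, 3.6, 3.6, 3.5, 2, 2
The 3 values of 3.6 occupy positions 1–3 → average rank 2.
The 2 values of 2 occupy positions 5–6 → average rank (5+6)/2 = 5.5.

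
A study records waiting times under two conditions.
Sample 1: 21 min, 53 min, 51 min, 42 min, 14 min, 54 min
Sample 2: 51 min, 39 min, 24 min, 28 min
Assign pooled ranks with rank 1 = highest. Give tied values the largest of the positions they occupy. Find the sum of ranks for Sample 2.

25

Sorted (descending): 54, 53, 51, 51, 42, 39, 28, 24, 21, 14
The 2 values of 51 occupy positions 3–4 → each gets rank 4.
Sample 2 values → pooled ranks: 51→4, 39→6, 24→8, 28→7
Rank sum = 4 + 6 + 8 + 7 = 25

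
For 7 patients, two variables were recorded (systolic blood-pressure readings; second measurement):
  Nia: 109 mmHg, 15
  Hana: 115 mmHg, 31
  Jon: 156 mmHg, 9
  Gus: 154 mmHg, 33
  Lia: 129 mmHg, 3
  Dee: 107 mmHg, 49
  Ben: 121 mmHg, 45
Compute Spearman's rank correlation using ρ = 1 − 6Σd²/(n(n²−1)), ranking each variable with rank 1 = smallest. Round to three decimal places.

-0.500

Ranks of variable 1: 2, 3, 7, 6, 5, 1, 4
Ranks of variable 2: 3, 4, 2, 5, 1, 7, 6
d = r₁ − r₂: -1, -1, 5, 1, 4, -6, -2
d²: 1, 1, 25, 1, 16, 36, 4; Σd² = 84
ρ = 1 − 6·84/(7·48) = 1 − 504/336 = -0.500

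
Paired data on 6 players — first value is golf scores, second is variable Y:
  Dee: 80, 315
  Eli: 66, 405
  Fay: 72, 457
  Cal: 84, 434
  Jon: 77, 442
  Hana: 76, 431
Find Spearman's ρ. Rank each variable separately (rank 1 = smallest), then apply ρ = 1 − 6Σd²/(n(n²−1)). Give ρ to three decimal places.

Ranks of variable 1: 5, 1, 2, 6, 4, 3
Ranks of variable 2: 1, 2, 6, 4, 5, 3
d = r₁ − r₂: 4, -1, -4, 2, -1, 0
d²: 16, 1, 16, 4, 1, 0; Σd² = 38
ρ = 1 − 6·38/(6·35) = 1 − 228/210 = -0.086

-0.086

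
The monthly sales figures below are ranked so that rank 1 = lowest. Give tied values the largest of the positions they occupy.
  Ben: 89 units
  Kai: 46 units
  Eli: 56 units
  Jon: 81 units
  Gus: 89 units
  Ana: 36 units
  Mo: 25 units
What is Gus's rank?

Sorted (ascending): 25, 36, 46, 56, 81, 89, 89
The 2 values of 89 occupy positions 6–7 → each gets rank 7.
Gus has value 89 units → rank 7.

7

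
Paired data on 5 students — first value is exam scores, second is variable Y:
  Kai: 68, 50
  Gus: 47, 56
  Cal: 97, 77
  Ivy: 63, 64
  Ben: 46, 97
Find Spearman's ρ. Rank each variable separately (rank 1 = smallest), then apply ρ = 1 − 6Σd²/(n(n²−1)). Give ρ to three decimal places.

-0.300

Ranks of variable 1: 4, 2, 5, 3, 1
Ranks of variable 2: 1, 2, 4, 3, 5
d = r₁ − r₂: 3, 0, 1, 0, -4
d²: 9, 0, 1, 0, 16; Σd² = 26
ρ = 1 − 6·26/(5·24) = 1 − 156/120 = -0.300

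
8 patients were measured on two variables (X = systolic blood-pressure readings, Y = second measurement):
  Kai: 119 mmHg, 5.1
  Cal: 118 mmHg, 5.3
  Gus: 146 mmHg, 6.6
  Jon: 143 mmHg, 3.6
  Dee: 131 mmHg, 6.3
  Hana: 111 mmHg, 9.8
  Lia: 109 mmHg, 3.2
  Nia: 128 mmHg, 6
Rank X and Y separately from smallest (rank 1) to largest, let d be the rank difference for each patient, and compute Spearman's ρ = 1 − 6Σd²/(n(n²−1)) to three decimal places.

0.238

Ranks of variable 1: 4, 3, 8, 7, 6, 2, 1, 5
Ranks of variable 2: 3, 4, 7, 2, 6, 8, 1, 5
d = r₁ − r₂: 1, -1, 1, 5, 0, -6, 0, 0
d²: 1, 1, 1, 25, 0, 36, 0, 0; Σd² = 64
ρ = 1 − 6·64/(8·63) = 1 − 384/504 = 0.238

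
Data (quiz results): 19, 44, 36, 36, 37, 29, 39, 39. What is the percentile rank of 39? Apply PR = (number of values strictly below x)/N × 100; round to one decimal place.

N = 8.
Strictly below 39: 5. Equal to 39: 2.
PR = 5/8 × 100 = 62.5

62.5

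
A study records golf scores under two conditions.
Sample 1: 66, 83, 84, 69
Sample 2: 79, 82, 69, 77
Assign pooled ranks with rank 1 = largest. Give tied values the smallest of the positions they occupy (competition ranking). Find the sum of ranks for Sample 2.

Sorted (descending): 84, 83, 82, 79, 77, 69, 69, 66
The 2 values of 69 occupy positions 6–7 → each gets rank 6.
Sample 2 values → pooled ranks: 79→4, 82→3, 69→6, 77→5
Rank sum = 4 + 3 + 6 + 5 = 18

18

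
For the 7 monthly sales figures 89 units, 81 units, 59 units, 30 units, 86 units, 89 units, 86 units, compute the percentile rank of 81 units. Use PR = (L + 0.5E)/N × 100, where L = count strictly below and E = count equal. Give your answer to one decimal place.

35.7

N = 7.
Strictly below 81: 2. Equal to 81: 1.
PR = (2 + 0.5·1)/7 × 100 = 35.7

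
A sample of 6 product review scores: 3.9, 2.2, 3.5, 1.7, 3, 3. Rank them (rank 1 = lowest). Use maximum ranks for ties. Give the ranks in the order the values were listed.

6, 2, 5, 1, 4, 4

Sorted (ascending): 1.7, 2.2, 3, 3, 3.5, 3.9
The 2 values of 3 occupy positions 3–4 → each gets rank 4.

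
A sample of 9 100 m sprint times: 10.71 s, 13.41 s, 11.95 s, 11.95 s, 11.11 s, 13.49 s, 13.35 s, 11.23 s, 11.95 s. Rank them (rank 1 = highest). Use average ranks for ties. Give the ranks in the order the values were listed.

9, 2, 5, 5, 8, 1, 3, 7, 5

Sorted (descending): 13.49, 13.41, 13.35, 11.95, 11.95, 11.95, 11.23, 11.11, 10.71
The 3 values of 11.95 occupy positions 4–6 → average rank 5.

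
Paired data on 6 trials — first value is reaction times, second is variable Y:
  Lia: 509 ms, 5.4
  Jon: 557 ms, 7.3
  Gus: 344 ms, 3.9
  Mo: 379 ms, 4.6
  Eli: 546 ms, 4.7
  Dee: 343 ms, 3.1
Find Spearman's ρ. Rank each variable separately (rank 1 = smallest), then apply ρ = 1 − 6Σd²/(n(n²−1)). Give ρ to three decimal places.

0.943

Ranks of variable 1: 4, 6, 2, 3, 5, 1
Ranks of variable 2: 5, 6, 2, 3, 4, 1
d = r₁ − r₂: -1, 0, 0, 0, 1, 0
d²: 1, 0, 0, 0, 1, 0; Σd² = 2
ρ = 1 − 6·2/(6·35) = 1 − 12/210 = 0.943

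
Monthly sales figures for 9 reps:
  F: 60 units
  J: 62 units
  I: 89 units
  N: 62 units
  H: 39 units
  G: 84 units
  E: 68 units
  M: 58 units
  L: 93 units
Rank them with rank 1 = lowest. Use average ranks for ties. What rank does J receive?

Sorted (ascending): 39, 58, 60, 62, 62, 68, 84, 89, 93
The 2 values of 62 occupy positions 4–5 → average rank (4+5)/2 = 4.5.
J has value 62 units → rank 4.5.

4.5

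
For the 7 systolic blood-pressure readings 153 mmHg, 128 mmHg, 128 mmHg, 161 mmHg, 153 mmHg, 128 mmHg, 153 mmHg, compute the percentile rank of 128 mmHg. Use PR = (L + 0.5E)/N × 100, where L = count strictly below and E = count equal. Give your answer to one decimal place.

21.4

N = 7.
Strictly below 128: 0. Equal to 128: 3.
PR = (0 + 0.5·3)/7 × 100 = 21.4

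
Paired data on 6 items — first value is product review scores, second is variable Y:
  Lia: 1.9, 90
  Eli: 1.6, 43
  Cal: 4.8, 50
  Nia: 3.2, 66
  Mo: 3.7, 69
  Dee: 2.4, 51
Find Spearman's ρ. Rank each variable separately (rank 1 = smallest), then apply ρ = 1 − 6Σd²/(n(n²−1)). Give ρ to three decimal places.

Ranks of variable 1: 2, 1, 6, 4, 5, 3
Ranks of variable 2: 6, 1, 2, 4, 5, 3
d = r₁ − r₂: -4, 0, 4, 0, 0, 0
d²: 16, 0, 16, 0, 0, 0; Σd² = 32
ρ = 1 − 6·32/(6·35) = 1 − 192/210 = 0.086

0.086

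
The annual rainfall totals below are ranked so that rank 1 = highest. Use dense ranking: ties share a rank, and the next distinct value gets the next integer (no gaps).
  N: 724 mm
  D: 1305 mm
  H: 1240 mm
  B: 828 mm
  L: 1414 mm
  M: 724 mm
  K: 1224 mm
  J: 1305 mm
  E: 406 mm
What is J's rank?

2

Sorted (descending): 1414, 1305, 1305, 1240, 1224, 828, 724, 724, 406
The 2 values of 1305 share dense rank 2.
The 2 values of 724 share dense rank 6.
Remaining distinct values take the next consecutive integers.
J has value 1305 mm → rank 2.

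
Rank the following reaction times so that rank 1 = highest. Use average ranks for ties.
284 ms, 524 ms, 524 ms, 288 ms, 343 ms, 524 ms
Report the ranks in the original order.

Sorted (descending): 524, 524, 524, 343, 288, 284
The 3 values of 524 occupy positions 1–3 → average rank 2.

6, 2, 2, 5, 4, 2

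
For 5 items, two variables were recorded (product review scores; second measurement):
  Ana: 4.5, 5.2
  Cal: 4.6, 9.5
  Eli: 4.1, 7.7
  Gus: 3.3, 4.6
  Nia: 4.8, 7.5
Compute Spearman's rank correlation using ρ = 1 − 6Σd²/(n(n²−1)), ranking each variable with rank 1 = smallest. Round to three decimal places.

Ranks of variable 1: 3, 4, 2, 1, 5
Ranks of variable 2: 2, 5, 4, 1, 3
d = r₁ − r₂: 1, -1, -2, 0, 2
d²: 1, 1, 4, 0, 4; Σd² = 10
ρ = 1 − 6·10/(5·24) = 1 − 60/120 = 0.500

0.500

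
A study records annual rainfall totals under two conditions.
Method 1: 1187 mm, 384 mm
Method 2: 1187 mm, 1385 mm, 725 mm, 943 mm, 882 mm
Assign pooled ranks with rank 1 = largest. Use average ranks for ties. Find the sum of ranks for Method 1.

Sorted (descending): 1385, 1187, 1187, 943, 882, 725, 384
The 2 values of 1187 occupy positions 2–3 → average rank (2+3)/2 = 2.5.
Method 1 values → pooled ranks: 1187→2.5, 384→7
Rank sum = 2.5 + 7 = 9.5

9.5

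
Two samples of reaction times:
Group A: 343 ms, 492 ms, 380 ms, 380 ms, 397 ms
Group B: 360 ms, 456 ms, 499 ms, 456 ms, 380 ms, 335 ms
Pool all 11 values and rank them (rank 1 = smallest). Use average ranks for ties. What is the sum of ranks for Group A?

29

Sorted (ascending): 335, 343, 360, 380, 380, 380, 397, 456, 456, 492, 499
The 3 values of 380 occupy positions 4–6 → average rank 5.
The 2 values of 456 occupy positions 8–9 → average rank (8+9)/2 = 8.5.
Group A values → pooled ranks: 343→2, 492→10, 380→5, 380→5, 397→7
Rank sum = 2 + 10 + 5 + 5 + 7 = 29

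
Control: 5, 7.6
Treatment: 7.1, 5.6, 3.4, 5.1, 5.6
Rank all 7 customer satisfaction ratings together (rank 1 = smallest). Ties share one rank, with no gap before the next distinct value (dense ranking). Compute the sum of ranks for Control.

8

Sorted (ascending): 3.4, 5, 5.1, 5.6, 5.6, 7.1, 7.6
The 2 values of 5.6 share dense rank 4.
Remaining distinct values take the next consecutive integers.
Control values → pooled ranks: 5→2, 7.6→6
Rank sum = 2 + 6 = 8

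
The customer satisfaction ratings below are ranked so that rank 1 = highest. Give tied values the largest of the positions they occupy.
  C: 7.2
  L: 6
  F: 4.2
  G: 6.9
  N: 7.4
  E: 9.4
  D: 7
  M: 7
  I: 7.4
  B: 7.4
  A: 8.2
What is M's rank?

Sorted (descending): 9.4, 8.2, 7.4, 7.4, 7.4, 7.2, 7, 7, 6.9, 6, 4.2
The 3 values of 7.4 occupy positions 3–5 → each gets rank 5.
The 2 values of 7 occupy positions 7–8 → each gets rank 8.
M has value 7 → rank 8.

8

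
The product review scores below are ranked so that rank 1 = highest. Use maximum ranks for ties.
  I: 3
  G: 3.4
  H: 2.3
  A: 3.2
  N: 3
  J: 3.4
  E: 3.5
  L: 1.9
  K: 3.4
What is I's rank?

7

Sorted (descending): 3.5, 3.4, 3.4, 3.4, 3.2, 3, 3, 2.3, 1.9
The 3 values of 3.4 occupy positions 2–4 → each gets rank 4.
The 2 values of 3 occupy positions 6–7 → each gets rank 7.
I has value 3 → rank 7.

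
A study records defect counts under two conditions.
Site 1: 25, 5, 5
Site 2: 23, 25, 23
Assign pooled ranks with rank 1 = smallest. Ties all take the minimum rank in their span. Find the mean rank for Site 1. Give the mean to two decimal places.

2.33

Sorted (ascending): 5, 5, 23, 23, 25, 25
The 2 values of 5 occupy positions 1–2 → each gets rank 1.
The 2 values of 23 occupy positions 3–4 → each gets rank 3.
The 2 values of 25 occupy positions 5–6 → each gets rank 5.
Site 1 values → pooled ranks: 25→5, 5→1, 5→1
Mean rank = (5 + 1 + 1) / 3 = 2.33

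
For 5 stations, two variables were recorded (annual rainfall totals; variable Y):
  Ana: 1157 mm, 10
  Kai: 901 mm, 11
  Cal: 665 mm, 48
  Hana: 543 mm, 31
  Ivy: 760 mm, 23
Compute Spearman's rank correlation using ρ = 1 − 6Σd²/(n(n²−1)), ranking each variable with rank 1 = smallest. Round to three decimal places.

-0.900

Ranks of variable 1: 5, 4, 2, 1, 3
Ranks of variable 2: 1, 2, 5, 4, 3
d = r₁ − r₂: 4, 2, -3, -3, 0
d²: 16, 4, 9, 9, 0; Σd² = 38
ρ = 1 − 6·38/(5·24) = 1 − 228/120 = -0.900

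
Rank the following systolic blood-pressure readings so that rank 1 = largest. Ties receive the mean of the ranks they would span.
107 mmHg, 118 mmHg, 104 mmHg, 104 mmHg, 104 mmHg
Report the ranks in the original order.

Sorted (descending): 118, 107, 104, 104, 104
The 3 values of 104 occupy positions 3–5 → average rank 4.

2, 1, 4, 4, 4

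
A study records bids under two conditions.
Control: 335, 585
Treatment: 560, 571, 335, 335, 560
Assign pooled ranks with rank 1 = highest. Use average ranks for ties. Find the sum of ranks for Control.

7

Sorted (descending): 585, 571, 560, 560, 335, 335, 335
The 2 values of 560 occupy positions 3–4 → average rank (3+4)/2 = 3.5.
The 3 values of 335 occupy positions 5–7 → average rank 6.
Control values → pooled ranks: 335→6, 585→1
Rank sum = 6 + 1 = 7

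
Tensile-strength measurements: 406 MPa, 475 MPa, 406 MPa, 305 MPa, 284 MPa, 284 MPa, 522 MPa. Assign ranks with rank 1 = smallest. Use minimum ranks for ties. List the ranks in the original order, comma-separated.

Sorted (ascending): 284, 284, 305, 406, 406, 475, 522
The 2 values of 284 occupy positions 1–2 → each gets rank 1.
The 2 values of 406 occupy positions 4–5 → each gets rank 4.

4, 6, 4, 3, 1, 1, 7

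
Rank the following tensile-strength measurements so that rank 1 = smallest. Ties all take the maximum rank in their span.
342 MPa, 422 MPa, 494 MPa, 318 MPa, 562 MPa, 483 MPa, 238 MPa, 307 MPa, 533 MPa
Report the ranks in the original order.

Sorted (ascending): 238, 307, 318, 342, 422, 483, 494, 533, 562
No ties — each value takes its position as its rank.

4, 5, 7, 3, 9, 6, 1, 2, 8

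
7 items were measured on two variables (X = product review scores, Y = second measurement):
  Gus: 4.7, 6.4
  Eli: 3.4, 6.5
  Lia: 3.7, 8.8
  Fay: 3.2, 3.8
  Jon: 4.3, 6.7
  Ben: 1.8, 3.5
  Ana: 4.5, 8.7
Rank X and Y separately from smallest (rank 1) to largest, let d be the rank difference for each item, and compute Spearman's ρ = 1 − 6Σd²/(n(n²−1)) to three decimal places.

0.536

Ranks of variable 1: 7, 3, 4, 2, 5, 1, 6
Ranks of variable 2: 3, 4, 7, 2, 5, 1, 6
d = r₁ − r₂: 4, -1, -3, 0, 0, 0, 0
d²: 16, 1, 9, 0, 0, 0, 0; Σd² = 26
ρ = 1 − 6·26/(7·48) = 1 − 156/336 = 0.536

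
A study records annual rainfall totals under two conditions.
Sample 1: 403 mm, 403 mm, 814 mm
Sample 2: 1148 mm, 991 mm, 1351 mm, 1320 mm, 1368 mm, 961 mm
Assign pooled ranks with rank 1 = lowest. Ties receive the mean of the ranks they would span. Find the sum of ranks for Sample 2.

39

Sorted (ascending): 403, 403, 814, 961, 991, 1148, 1320, 1351, 1368
The 2 values of 403 occupy positions 1–2 → average rank (1+2)/2 = 1.5.
Sample 2 values → pooled ranks: 1148→6, 991→5, 1351→8, 1320→7, 1368→9, 961→4
Rank sum = 6 + 5 + 8 + 7 + 9 + 4 = 39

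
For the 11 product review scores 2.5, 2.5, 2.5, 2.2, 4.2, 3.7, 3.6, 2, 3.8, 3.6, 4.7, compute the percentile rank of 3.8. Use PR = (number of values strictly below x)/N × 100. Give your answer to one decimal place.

72.7

N = 11.
Strictly below 3.8: 8. Equal to 3.8: 1.
PR = 8/11 × 100 = 72.7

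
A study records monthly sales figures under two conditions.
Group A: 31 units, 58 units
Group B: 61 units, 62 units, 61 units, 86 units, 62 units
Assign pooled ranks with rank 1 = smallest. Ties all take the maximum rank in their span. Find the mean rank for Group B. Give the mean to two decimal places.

Sorted (ascending): 31, 58, 61, 61, 62, 62, 86
The 2 values of 61 occupy positions 3–4 → each gets rank 4.
The 2 values of 62 occupy positions 5–6 → each gets rank 6.
Group B values → pooled ranks: 61→4, 62→6, 61→4, 86→7, 62→6
Mean rank = (4 + 6 + 4 + 7 + 6) / 5 = 5.40

5.40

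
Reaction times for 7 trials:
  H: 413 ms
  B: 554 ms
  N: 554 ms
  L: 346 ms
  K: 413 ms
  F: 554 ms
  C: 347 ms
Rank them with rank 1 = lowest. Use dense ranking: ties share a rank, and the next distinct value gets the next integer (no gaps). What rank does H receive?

3

Sorted (ascending): 346, 347, 413, 413, 554, 554, 554
The 2 values of 413 share dense rank 3.
The 3 values of 554 share dense rank 4.
Remaining distinct values take the next consecutive integers.
H has value 413 ms → rank 3.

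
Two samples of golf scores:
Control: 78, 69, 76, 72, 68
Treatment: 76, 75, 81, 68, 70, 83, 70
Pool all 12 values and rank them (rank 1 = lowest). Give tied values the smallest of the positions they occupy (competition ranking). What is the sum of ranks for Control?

Sorted (ascending): 68, 68, 69, 70, 70, 72, 75, 76, 76, 78, 81, 83
The 2 values of 68 occupy positions 1–2 → each gets rank 1.
The 2 values of 70 occupy positions 4–5 → each gets rank 4.
The 2 values of 76 occupy positions 8–9 → each gets rank 8.
Control values → pooled ranks: 78→10, 69→3, 76→8, 72→6, 68→1
Rank sum = 10 + 3 + 8 + 6 + 1 = 28

28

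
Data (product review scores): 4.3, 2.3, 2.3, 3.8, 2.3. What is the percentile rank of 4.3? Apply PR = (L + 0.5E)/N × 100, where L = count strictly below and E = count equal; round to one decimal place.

N = 5.
Strictly below 4.3: 4. Equal to 4.3: 1.
PR = (4 + 0.5·1)/5 × 100 = 90.0

90.0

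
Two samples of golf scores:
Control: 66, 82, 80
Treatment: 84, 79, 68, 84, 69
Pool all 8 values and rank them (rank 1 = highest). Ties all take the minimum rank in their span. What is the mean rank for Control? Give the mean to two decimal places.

Sorted (descending): 84, 84, 82, 80, 79, 69, 68, 66
The 2 values of 84 occupy positions 1–2 → each gets rank 1.
Control values → pooled ranks: 66→8, 82→3, 80→4
Mean rank = (8 + 3 + 4) / 3 = 5.00

5.00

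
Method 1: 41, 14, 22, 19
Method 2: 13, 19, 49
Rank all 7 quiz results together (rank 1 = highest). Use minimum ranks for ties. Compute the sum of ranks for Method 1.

Sorted (descending): 49, 41, 22, 19, 19, 14, 13
The 2 values of 19 occupy positions 4–5 → each gets rank 4.
Method 1 values → pooled ranks: 41→2, 14→6, 22→3, 19→4
Rank sum = 2 + 6 + 3 + 4 = 15

15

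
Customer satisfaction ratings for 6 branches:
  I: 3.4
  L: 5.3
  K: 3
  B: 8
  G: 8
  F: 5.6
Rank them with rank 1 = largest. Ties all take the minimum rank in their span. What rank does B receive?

Sorted (descending): 8, 8, 5.6, 5.3, 3.4, 3
The 2 values of 8 occupy positions 1–2 → each gets rank 1.
B has value 8 → rank 1.

1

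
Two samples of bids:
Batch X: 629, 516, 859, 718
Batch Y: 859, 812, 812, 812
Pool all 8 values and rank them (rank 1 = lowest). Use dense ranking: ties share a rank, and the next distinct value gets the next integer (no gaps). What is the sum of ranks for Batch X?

11

Sorted (ascending): 516, 629, 718, 812, 812, 812, 859, 859
The 3 values of 812 share dense rank 4.
The 2 values of 859 share dense rank 5.
Remaining distinct values take the next consecutive integers.
Batch X values → pooled ranks: 629→2, 516→1, 859→5, 718→3
Rank sum = 2 + 1 + 5 + 3 = 11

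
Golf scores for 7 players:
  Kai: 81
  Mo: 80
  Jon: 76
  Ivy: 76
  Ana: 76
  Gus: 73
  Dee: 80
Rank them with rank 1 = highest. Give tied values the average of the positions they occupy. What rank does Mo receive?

Sorted (descending): 81, 80, 80, 76, 76, 76, 73
The 2 values of 80 occupy positions 2–3 → average rank (2+3)/2 = 2.5.
The 3 values of 76 occupy positions 4–6 → average rank 5.
Mo has value 80 → rank 2.5.

2.5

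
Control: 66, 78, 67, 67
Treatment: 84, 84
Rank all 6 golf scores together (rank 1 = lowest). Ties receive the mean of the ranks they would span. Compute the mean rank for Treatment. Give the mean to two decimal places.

5.50

Sorted (ascending): 66, 67, 67, 78, 84, 84
The 2 values of 67 occupy positions 2–3 → average rank (2+3)/2 = 2.5.
The 2 values of 84 occupy positions 5–6 → average rank (5+6)/2 = 5.5.
Treatment values → pooled ranks: 84→5.5, 84→5.5
Mean rank = (5.5 + 5.5) / 2 = 5.50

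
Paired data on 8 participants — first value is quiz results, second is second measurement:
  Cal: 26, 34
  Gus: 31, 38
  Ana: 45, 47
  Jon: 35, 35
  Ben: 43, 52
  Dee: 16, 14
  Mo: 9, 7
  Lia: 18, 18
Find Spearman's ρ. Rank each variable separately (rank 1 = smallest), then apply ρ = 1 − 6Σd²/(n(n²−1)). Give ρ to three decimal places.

Ranks of variable 1: 4, 5, 8, 6, 7, 2, 1, 3
Ranks of variable 2: 4, 6, 7, 5, 8, 2, 1, 3
d = r₁ − r₂: 0, -1, 1, 1, -1, 0, 0, 0
d²: 0, 1, 1, 1, 1, 0, 0, 0; Σd² = 4
ρ = 1 − 6·4/(8·63) = 1 − 24/504 = 0.952

0.952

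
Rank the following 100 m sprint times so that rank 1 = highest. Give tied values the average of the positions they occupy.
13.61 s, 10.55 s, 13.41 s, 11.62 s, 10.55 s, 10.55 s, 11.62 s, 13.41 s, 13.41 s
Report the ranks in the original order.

1, 8, 3, 5.5, 8, 8, 5.5, 3, 3

Sorted (descending): 13.61, 13.41, 13.41, 13.41, 11.62, 11.62, 10.55, 10.55, 10.55
The 3 values of 13.41 occupy positions 2–4 → average rank 3.
The 2 values of 11.62 occupy positions 5–6 → average rank (5+6)/2 = 5.5.
The 3 values of 10.55 occupy positions 7–9 → average rank 8.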